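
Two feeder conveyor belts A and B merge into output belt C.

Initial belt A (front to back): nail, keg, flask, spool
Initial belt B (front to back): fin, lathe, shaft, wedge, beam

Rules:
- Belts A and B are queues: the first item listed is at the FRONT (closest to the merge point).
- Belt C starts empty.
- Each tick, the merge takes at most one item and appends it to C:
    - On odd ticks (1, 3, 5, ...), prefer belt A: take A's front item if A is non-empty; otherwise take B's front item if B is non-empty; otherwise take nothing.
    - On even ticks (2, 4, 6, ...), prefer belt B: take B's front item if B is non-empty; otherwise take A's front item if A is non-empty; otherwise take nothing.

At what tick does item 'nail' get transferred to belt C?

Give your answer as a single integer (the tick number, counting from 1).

Answer: 1

Derivation:
Tick 1: prefer A, take nail from A; A=[keg,flask,spool] B=[fin,lathe,shaft,wedge,beam] C=[nail]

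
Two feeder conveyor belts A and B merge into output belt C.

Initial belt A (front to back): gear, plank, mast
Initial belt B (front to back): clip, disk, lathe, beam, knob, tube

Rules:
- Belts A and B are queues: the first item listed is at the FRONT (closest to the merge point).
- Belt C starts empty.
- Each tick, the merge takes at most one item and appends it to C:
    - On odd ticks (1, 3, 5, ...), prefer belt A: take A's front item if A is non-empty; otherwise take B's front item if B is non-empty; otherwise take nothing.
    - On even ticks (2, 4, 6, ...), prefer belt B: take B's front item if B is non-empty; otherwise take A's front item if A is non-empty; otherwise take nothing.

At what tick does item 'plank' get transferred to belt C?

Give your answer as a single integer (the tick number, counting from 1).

Answer: 3

Derivation:
Tick 1: prefer A, take gear from A; A=[plank,mast] B=[clip,disk,lathe,beam,knob,tube] C=[gear]
Tick 2: prefer B, take clip from B; A=[plank,mast] B=[disk,lathe,beam,knob,tube] C=[gear,clip]
Tick 3: prefer A, take plank from A; A=[mast] B=[disk,lathe,beam,knob,tube] C=[gear,clip,plank]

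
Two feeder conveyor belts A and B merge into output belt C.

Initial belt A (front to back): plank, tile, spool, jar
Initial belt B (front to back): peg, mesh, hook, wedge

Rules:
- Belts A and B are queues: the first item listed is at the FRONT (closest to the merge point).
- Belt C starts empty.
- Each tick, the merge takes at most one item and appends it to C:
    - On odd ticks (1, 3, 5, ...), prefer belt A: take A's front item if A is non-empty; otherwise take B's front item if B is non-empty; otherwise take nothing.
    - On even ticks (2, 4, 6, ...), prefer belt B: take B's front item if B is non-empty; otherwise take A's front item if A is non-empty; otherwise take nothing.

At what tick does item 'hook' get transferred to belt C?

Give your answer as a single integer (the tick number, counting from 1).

Tick 1: prefer A, take plank from A; A=[tile,spool,jar] B=[peg,mesh,hook,wedge] C=[plank]
Tick 2: prefer B, take peg from B; A=[tile,spool,jar] B=[mesh,hook,wedge] C=[plank,peg]
Tick 3: prefer A, take tile from A; A=[spool,jar] B=[mesh,hook,wedge] C=[plank,peg,tile]
Tick 4: prefer B, take mesh from B; A=[spool,jar] B=[hook,wedge] C=[plank,peg,tile,mesh]
Tick 5: prefer A, take spool from A; A=[jar] B=[hook,wedge] C=[plank,peg,tile,mesh,spool]
Tick 6: prefer B, take hook from B; A=[jar] B=[wedge] C=[plank,peg,tile,mesh,spool,hook]

Answer: 6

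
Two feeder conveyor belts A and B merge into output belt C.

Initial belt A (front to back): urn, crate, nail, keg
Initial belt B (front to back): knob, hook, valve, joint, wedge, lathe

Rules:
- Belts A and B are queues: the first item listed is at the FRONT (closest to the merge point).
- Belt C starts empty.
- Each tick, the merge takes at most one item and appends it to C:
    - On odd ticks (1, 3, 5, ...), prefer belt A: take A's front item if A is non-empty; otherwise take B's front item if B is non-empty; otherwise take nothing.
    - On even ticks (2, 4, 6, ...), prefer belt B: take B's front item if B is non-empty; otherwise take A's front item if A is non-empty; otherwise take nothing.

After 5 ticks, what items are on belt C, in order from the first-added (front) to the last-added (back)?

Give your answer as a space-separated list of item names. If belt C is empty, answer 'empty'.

Tick 1: prefer A, take urn from A; A=[crate,nail,keg] B=[knob,hook,valve,joint,wedge,lathe] C=[urn]
Tick 2: prefer B, take knob from B; A=[crate,nail,keg] B=[hook,valve,joint,wedge,lathe] C=[urn,knob]
Tick 3: prefer A, take crate from A; A=[nail,keg] B=[hook,valve,joint,wedge,lathe] C=[urn,knob,crate]
Tick 4: prefer B, take hook from B; A=[nail,keg] B=[valve,joint,wedge,lathe] C=[urn,knob,crate,hook]
Tick 5: prefer A, take nail from A; A=[keg] B=[valve,joint,wedge,lathe] C=[urn,knob,crate,hook,nail]

Answer: urn knob crate hook nail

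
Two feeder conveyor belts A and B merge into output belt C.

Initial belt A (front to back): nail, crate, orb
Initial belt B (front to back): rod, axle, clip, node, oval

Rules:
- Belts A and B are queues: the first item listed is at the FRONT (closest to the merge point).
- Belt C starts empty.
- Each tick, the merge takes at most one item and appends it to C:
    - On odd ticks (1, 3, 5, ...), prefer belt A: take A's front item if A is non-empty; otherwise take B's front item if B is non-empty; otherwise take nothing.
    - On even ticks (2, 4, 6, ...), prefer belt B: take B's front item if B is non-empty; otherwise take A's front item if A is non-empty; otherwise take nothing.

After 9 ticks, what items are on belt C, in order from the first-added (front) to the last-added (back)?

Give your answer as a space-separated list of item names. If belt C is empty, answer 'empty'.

Tick 1: prefer A, take nail from A; A=[crate,orb] B=[rod,axle,clip,node,oval] C=[nail]
Tick 2: prefer B, take rod from B; A=[crate,orb] B=[axle,clip,node,oval] C=[nail,rod]
Tick 3: prefer A, take crate from A; A=[orb] B=[axle,clip,node,oval] C=[nail,rod,crate]
Tick 4: prefer B, take axle from B; A=[orb] B=[clip,node,oval] C=[nail,rod,crate,axle]
Tick 5: prefer A, take orb from A; A=[-] B=[clip,node,oval] C=[nail,rod,crate,axle,orb]
Tick 6: prefer B, take clip from B; A=[-] B=[node,oval] C=[nail,rod,crate,axle,orb,clip]
Tick 7: prefer A, take node from B; A=[-] B=[oval] C=[nail,rod,crate,axle,orb,clip,node]
Tick 8: prefer B, take oval from B; A=[-] B=[-] C=[nail,rod,crate,axle,orb,clip,node,oval]
Tick 9: prefer A, both empty, nothing taken; A=[-] B=[-] C=[nail,rod,crate,axle,orb,clip,node,oval]

Answer: nail rod crate axle orb clip node oval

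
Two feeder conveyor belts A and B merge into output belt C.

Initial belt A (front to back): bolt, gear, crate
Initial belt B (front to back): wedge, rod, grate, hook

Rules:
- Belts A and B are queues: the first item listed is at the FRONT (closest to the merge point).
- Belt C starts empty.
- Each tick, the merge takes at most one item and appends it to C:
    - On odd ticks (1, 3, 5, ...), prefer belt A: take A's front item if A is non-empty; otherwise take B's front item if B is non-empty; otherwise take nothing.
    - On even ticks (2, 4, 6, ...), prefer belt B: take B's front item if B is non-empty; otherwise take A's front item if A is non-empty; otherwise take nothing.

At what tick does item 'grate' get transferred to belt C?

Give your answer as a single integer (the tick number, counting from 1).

Answer: 6

Derivation:
Tick 1: prefer A, take bolt from A; A=[gear,crate] B=[wedge,rod,grate,hook] C=[bolt]
Tick 2: prefer B, take wedge from B; A=[gear,crate] B=[rod,grate,hook] C=[bolt,wedge]
Tick 3: prefer A, take gear from A; A=[crate] B=[rod,grate,hook] C=[bolt,wedge,gear]
Tick 4: prefer B, take rod from B; A=[crate] B=[grate,hook] C=[bolt,wedge,gear,rod]
Tick 5: prefer A, take crate from A; A=[-] B=[grate,hook] C=[bolt,wedge,gear,rod,crate]
Tick 6: prefer B, take grate from B; A=[-] B=[hook] C=[bolt,wedge,gear,rod,crate,grate]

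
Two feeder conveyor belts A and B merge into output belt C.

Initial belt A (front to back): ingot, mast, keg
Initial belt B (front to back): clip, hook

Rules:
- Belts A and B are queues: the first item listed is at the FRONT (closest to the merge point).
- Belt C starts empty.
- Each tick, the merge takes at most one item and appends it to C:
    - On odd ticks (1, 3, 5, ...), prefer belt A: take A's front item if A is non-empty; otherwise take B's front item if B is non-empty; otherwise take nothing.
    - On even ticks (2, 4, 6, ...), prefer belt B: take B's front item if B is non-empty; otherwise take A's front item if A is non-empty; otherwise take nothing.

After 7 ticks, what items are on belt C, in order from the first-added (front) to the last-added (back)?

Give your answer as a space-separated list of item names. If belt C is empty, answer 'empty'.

Answer: ingot clip mast hook keg

Derivation:
Tick 1: prefer A, take ingot from A; A=[mast,keg] B=[clip,hook] C=[ingot]
Tick 2: prefer B, take clip from B; A=[mast,keg] B=[hook] C=[ingot,clip]
Tick 3: prefer A, take mast from A; A=[keg] B=[hook] C=[ingot,clip,mast]
Tick 4: prefer B, take hook from B; A=[keg] B=[-] C=[ingot,clip,mast,hook]
Tick 5: prefer A, take keg from A; A=[-] B=[-] C=[ingot,clip,mast,hook,keg]
Tick 6: prefer B, both empty, nothing taken; A=[-] B=[-] C=[ingot,clip,mast,hook,keg]
Tick 7: prefer A, both empty, nothing taken; A=[-] B=[-] C=[ingot,clip,mast,hook,keg]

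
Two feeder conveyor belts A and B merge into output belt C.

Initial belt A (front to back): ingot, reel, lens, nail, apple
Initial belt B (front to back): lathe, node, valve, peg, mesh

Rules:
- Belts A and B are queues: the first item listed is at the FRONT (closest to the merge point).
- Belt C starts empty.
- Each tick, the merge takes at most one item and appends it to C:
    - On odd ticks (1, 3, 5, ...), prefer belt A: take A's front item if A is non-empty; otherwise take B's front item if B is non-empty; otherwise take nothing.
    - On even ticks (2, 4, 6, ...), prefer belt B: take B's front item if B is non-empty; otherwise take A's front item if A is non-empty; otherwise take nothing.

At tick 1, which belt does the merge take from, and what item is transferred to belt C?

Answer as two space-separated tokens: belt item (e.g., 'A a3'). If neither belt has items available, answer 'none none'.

Tick 1: prefer A, take ingot from A; A=[reel,lens,nail,apple] B=[lathe,node,valve,peg,mesh] C=[ingot]

Answer: A ingot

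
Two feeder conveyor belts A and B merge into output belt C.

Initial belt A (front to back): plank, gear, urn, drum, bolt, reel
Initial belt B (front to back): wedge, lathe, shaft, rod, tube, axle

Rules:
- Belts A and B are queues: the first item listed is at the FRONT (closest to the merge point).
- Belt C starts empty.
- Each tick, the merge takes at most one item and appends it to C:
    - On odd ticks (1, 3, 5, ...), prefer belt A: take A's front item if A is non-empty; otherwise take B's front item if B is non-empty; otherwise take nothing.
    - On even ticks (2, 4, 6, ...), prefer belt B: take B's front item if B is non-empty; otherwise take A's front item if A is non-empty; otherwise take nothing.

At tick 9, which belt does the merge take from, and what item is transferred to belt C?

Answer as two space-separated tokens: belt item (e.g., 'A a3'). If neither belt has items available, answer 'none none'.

Answer: A bolt

Derivation:
Tick 1: prefer A, take plank from A; A=[gear,urn,drum,bolt,reel] B=[wedge,lathe,shaft,rod,tube,axle] C=[plank]
Tick 2: prefer B, take wedge from B; A=[gear,urn,drum,bolt,reel] B=[lathe,shaft,rod,tube,axle] C=[plank,wedge]
Tick 3: prefer A, take gear from A; A=[urn,drum,bolt,reel] B=[lathe,shaft,rod,tube,axle] C=[plank,wedge,gear]
Tick 4: prefer B, take lathe from B; A=[urn,drum,bolt,reel] B=[shaft,rod,tube,axle] C=[plank,wedge,gear,lathe]
Tick 5: prefer A, take urn from A; A=[drum,bolt,reel] B=[shaft,rod,tube,axle] C=[plank,wedge,gear,lathe,urn]
Tick 6: prefer B, take shaft from B; A=[drum,bolt,reel] B=[rod,tube,axle] C=[plank,wedge,gear,lathe,urn,shaft]
Tick 7: prefer A, take drum from A; A=[bolt,reel] B=[rod,tube,axle] C=[plank,wedge,gear,lathe,urn,shaft,drum]
Tick 8: prefer B, take rod from B; A=[bolt,reel] B=[tube,axle] C=[plank,wedge,gear,lathe,urn,shaft,drum,rod]
Tick 9: prefer A, take bolt from A; A=[reel] B=[tube,axle] C=[plank,wedge,gear,lathe,urn,shaft,drum,rod,bolt]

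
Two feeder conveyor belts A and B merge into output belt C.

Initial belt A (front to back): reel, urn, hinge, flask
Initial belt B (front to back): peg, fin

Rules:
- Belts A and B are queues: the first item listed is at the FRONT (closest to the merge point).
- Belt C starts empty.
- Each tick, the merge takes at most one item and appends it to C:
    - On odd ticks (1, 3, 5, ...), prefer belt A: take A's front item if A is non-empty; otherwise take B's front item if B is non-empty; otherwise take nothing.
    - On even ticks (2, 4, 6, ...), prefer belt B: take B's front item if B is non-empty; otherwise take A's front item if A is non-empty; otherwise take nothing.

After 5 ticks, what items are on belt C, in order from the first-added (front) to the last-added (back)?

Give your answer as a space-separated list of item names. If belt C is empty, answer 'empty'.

Answer: reel peg urn fin hinge

Derivation:
Tick 1: prefer A, take reel from A; A=[urn,hinge,flask] B=[peg,fin] C=[reel]
Tick 2: prefer B, take peg from B; A=[urn,hinge,flask] B=[fin] C=[reel,peg]
Tick 3: prefer A, take urn from A; A=[hinge,flask] B=[fin] C=[reel,peg,urn]
Tick 4: prefer B, take fin from B; A=[hinge,flask] B=[-] C=[reel,peg,urn,fin]
Tick 5: prefer A, take hinge from A; A=[flask] B=[-] C=[reel,peg,urn,fin,hinge]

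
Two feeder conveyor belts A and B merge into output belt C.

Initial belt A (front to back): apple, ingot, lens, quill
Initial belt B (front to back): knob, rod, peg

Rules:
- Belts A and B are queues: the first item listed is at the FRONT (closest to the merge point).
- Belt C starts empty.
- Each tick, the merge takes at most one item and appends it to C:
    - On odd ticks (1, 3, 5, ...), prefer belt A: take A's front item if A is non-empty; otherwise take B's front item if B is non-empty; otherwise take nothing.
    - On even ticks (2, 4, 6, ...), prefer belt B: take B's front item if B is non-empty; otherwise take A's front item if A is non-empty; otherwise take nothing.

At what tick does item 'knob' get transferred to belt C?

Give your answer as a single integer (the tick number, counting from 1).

Tick 1: prefer A, take apple from A; A=[ingot,lens,quill] B=[knob,rod,peg] C=[apple]
Tick 2: prefer B, take knob from B; A=[ingot,lens,quill] B=[rod,peg] C=[apple,knob]

Answer: 2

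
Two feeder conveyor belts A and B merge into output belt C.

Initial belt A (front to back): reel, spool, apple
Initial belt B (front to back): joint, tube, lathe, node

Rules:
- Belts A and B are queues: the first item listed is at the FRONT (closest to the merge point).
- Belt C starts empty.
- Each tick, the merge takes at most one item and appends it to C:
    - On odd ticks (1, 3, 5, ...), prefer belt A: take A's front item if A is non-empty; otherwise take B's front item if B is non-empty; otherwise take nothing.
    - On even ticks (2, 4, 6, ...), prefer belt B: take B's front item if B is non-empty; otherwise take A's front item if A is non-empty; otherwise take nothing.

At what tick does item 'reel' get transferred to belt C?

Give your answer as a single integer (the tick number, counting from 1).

Tick 1: prefer A, take reel from A; A=[spool,apple] B=[joint,tube,lathe,node] C=[reel]

Answer: 1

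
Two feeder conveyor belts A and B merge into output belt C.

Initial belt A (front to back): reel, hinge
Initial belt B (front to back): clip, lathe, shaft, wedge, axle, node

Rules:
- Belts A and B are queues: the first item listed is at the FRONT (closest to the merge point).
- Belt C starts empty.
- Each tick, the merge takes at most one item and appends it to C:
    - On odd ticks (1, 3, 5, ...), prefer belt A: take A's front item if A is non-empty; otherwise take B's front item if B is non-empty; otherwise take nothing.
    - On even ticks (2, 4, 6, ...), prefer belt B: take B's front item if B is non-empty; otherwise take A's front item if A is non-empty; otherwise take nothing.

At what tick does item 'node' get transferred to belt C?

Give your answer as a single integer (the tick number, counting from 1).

Answer: 8

Derivation:
Tick 1: prefer A, take reel from A; A=[hinge] B=[clip,lathe,shaft,wedge,axle,node] C=[reel]
Tick 2: prefer B, take clip from B; A=[hinge] B=[lathe,shaft,wedge,axle,node] C=[reel,clip]
Tick 3: prefer A, take hinge from A; A=[-] B=[lathe,shaft,wedge,axle,node] C=[reel,clip,hinge]
Tick 4: prefer B, take lathe from B; A=[-] B=[shaft,wedge,axle,node] C=[reel,clip,hinge,lathe]
Tick 5: prefer A, take shaft from B; A=[-] B=[wedge,axle,node] C=[reel,clip,hinge,lathe,shaft]
Tick 6: prefer B, take wedge from B; A=[-] B=[axle,node] C=[reel,clip,hinge,lathe,shaft,wedge]
Tick 7: prefer A, take axle from B; A=[-] B=[node] C=[reel,clip,hinge,lathe,shaft,wedge,axle]
Tick 8: prefer B, take node from B; A=[-] B=[-] C=[reel,clip,hinge,lathe,shaft,wedge,axle,node]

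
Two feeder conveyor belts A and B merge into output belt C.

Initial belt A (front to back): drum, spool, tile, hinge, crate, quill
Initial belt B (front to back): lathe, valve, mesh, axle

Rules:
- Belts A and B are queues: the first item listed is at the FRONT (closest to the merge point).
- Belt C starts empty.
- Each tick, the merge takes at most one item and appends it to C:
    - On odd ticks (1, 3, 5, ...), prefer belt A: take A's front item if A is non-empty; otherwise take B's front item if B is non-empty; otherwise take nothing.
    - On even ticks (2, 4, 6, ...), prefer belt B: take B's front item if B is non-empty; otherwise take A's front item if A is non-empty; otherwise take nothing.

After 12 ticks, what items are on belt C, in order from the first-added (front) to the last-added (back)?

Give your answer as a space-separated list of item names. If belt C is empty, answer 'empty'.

Tick 1: prefer A, take drum from A; A=[spool,tile,hinge,crate,quill] B=[lathe,valve,mesh,axle] C=[drum]
Tick 2: prefer B, take lathe from B; A=[spool,tile,hinge,crate,quill] B=[valve,mesh,axle] C=[drum,lathe]
Tick 3: prefer A, take spool from A; A=[tile,hinge,crate,quill] B=[valve,mesh,axle] C=[drum,lathe,spool]
Tick 4: prefer B, take valve from B; A=[tile,hinge,crate,quill] B=[mesh,axle] C=[drum,lathe,spool,valve]
Tick 5: prefer A, take tile from A; A=[hinge,crate,quill] B=[mesh,axle] C=[drum,lathe,spool,valve,tile]
Tick 6: prefer B, take mesh from B; A=[hinge,crate,quill] B=[axle] C=[drum,lathe,spool,valve,tile,mesh]
Tick 7: prefer A, take hinge from A; A=[crate,quill] B=[axle] C=[drum,lathe,spool,valve,tile,mesh,hinge]
Tick 8: prefer B, take axle from B; A=[crate,quill] B=[-] C=[drum,lathe,spool,valve,tile,mesh,hinge,axle]
Tick 9: prefer A, take crate from A; A=[quill] B=[-] C=[drum,lathe,spool,valve,tile,mesh,hinge,axle,crate]
Tick 10: prefer B, take quill from A; A=[-] B=[-] C=[drum,lathe,spool,valve,tile,mesh,hinge,axle,crate,quill]
Tick 11: prefer A, both empty, nothing taken; A=[-] B=[-] C=[drum,lathe,spool,valve,tile,mesh,hinge,axle,crate,quill]
Tick 12: prefer B, both empty, nothing taken; A=[-] B=[-] C=[drum,lathe,spool,valve,tile,mesh,hinge,axle,crate,quill]

Answer: drum lathe spool valve tile mesh hinge axle crate quill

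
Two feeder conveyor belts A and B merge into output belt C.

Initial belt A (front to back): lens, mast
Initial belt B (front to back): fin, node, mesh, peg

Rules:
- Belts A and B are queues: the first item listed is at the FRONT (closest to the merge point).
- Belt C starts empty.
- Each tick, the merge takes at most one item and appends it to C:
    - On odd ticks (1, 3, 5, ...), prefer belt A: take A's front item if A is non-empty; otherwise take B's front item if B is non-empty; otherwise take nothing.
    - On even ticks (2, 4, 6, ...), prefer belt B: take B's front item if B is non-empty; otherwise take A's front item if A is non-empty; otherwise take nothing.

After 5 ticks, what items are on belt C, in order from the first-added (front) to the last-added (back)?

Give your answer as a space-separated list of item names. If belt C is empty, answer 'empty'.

Tick 1: prefer A, take lens from A; A=[mast] B=[fin,node,mesh,peg] C=[lens]
Tick 2: prefer B, take fin from B; A=[mast] B=[node,mesh,peg] C=[lens,fin]
Tick 3: prefer A, take mast from A; A=[-] B=[node,mesh,peg] C=[lens,fin,mast]
Tick 4: prefer B, take node from B; A=[-] B=[mesh,peg] C=[lens,fin,mast,node]
Tick 5: prefer A, take mesh from B; A=[-] B=[peg] C=[lens,fin,mast,node,mesh]

Answer: lens fin mast node mesh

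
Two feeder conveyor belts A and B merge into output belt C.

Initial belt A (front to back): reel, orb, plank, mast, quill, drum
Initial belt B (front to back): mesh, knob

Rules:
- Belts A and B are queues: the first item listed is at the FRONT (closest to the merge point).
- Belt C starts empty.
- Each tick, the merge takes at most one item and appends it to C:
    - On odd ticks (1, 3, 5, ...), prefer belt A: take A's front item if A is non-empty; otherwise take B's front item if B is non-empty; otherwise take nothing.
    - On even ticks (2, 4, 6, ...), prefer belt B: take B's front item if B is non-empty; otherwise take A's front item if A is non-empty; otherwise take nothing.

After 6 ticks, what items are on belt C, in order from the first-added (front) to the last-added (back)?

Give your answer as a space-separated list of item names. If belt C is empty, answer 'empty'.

Answer: reel mesh orb knob plank mast

Derivation:
Tick 1: prefer A, take reel from A; A=[orb,plank,mast,quill,drum] B=[mesh,knob] C=[reel]
Tick 2: prefer B, take mesh from B; A=[orb,plank,mast,quill,drum] B=[knob] C=[reel,mesh]
Tick 3: prefer A, take orb from A; A=[plank,mast,quill,drum] B=[knob] C=[reel,mesh,orb]
Tick 4: prefer B, take knob from B; A=[plank,mast,quill,drum] B=[-] C=[reel,mesh,orb,knob]
Tick 5: prefer A, take plank from A; A=[mast,quill,drum] B=[-] C=[reel,mesh,orb,knob,plank]
Tick 6: prefer B, take mast from A; A=[quill,drum] B=[-] C=[reel,mesh,orb,knob,plank,mast]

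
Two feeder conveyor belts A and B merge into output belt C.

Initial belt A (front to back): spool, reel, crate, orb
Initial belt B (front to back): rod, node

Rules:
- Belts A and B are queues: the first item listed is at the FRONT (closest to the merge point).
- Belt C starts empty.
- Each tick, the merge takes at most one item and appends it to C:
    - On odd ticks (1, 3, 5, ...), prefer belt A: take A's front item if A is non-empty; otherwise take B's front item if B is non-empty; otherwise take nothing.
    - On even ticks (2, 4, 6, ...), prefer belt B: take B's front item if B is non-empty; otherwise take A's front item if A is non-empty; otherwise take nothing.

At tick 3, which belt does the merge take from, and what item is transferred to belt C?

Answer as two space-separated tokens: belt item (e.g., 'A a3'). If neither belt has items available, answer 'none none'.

Tick 1: prefer A, take spool from A; A=[reel,crate,orb] B=[rod,node] C=[spool]
Tick 2: prefer B, take rod from B; A=[reel,crate,orb] B=[node] C=[spool,rod]
Tick 3: prefer A, take reel from A; A=[crate,orb] B=[node] C=[spool,rod,reel]

Answer: A reel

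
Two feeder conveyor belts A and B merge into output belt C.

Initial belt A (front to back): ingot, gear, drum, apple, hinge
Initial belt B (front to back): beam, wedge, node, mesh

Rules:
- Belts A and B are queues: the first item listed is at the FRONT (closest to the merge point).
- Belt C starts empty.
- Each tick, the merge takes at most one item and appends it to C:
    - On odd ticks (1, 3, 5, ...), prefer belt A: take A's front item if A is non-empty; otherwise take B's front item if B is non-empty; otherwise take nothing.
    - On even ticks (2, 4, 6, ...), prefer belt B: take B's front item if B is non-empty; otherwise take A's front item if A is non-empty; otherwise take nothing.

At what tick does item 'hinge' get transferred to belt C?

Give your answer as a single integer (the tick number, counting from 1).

Answer: 9

Derivation:
Tick 1: prefer A, take ingot from A; A=[gear,drum,apple,hinge] B=[beam,wedge,node,mesh] C=[ingot]
Tick 2: prefer B, take beam from B; A=[gear,drum,apple,hinge] B=[wedge,node,mesh] C=[ingot,beam]
Tick 3: prefer A, take gear from A; A=[drum,apple,hinge] B=[wedge,node,mesh] C=[ingot,beam,gear]
Tick 4: prefer B, take wedge from B; A=[drum,apple,hinge] B=[node,mesh] C=[ingot,beam,gear,wedge]
Tick 5: prefer A, take drum from A; A=[apple,hinge] B=[node,mesh] C=[ingot,beam,gear,wedge,drum]
Tick 6: prefer B, take node from B; A=[apple,hinge] B=[mesh] C=[ingot,beam,gear,wedge,drum,node]
Tick 7: prefer A, take apple from A; A=[hinge] B=[mesh] C=[ingot,beam,gear,wedge,drum,node,apple]
Tick 8: prefer B, take mesh from B; A=[hinge] B=[-] C=[ingot,beam,gear,wedge,drum,node,apple,mesh]
Tick 9: prefer A, take hinge from A; A=[-] B=[-] C=[ingot,beam,gear,wedge,drum,node,apple,mesh,hinge]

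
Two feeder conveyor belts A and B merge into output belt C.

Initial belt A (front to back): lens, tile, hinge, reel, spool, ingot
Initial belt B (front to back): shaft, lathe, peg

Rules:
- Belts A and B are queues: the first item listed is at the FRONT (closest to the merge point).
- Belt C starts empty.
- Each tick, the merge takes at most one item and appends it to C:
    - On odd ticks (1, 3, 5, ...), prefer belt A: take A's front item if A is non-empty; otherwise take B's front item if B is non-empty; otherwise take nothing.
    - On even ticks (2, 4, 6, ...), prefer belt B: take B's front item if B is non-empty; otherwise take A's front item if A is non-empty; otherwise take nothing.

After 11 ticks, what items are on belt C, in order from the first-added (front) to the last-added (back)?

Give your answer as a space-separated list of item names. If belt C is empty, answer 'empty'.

Answer: lens shaft tile lathe hinge peg reel spool ingot

Derivation:
Tick 1: prefer A, take lens from A; A=[tile,hinge,reel,spool,ingot] B=[shaft,lathe,peg] C=[lens]
Tick 2: prefer B, take shaft from B; A=[tile,hinge,reel,spool,ingot] B=[lathe,peg] C=[lens,shaft]
Tick 3: prefer A, take tile from A; A=[hinge,reel,spool,ingot] B=[lathe,peg] C=[lens,shaft,tile]
Tick 4: prefer B, take lathe from B; A=[hinge,reel,spool,ingot] B=[peg] C=[lens,shaft,tile,lathe]
Tick 5: prefer A, take hinge from A; A=[reel,spool,ingot] B=[peg] C=[lens,shaft,tile,lathe,hinge]
Tick 6: prefer B, take peg from B; A=[reel,spool,ingot] B=[-] C=[lens,shaft,tile,lathe,hinge,peg]
Tick 7: prefer A, take reel from A; A=[spool,ingot] B=[-] C=[lens,shaft,tile,lathe,hinge,peg,reel]
Tick 8: prefer B, take spool from A; A=[ingot] B=[-] C=[lens,shaft,tile,lathe,hinge,peg,reel,spool]
Tick 9: prefer A, take ingot from A; A=[-] B=[-] C=[lens,shaft,tile,lathe,hinge,peg,reel,spool,ingot]
Tick 10: prefer B, both empty, nothing taken; A=[-] B=[-] C=[lens,shaft,tile,lathe,hinge,peg,reel,spool,ingot]
Tick 11: prefer A, both empty, nothing taken; A=[-] B=[-] C=[lens,shaft,tile,lathe,hinge,peg,reel,spool,ingot]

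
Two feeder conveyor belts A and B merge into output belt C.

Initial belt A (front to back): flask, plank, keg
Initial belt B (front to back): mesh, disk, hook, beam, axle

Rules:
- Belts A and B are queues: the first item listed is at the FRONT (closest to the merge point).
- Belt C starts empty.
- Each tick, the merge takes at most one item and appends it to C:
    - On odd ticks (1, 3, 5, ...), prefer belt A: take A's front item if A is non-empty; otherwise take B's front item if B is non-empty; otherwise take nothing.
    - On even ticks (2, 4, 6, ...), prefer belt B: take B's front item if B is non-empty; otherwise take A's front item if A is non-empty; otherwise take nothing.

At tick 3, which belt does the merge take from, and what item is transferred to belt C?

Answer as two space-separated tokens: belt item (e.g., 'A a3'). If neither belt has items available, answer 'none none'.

Tick 1: prefer A, take flask from A; A=[plank,keg] B=[mesh,disk,hook,beam,axle] C=[flask]
Tick 2: prefer B, take mesh from B; A=[plank,keg] B=[disk,hook,beam,axle] C=[flask,mesh]
Tick 3: prefer A, take plank from A; A=[keg] B=[disk,hook,beam,axle] C=[flask,mesh,plank]

Answer: A plank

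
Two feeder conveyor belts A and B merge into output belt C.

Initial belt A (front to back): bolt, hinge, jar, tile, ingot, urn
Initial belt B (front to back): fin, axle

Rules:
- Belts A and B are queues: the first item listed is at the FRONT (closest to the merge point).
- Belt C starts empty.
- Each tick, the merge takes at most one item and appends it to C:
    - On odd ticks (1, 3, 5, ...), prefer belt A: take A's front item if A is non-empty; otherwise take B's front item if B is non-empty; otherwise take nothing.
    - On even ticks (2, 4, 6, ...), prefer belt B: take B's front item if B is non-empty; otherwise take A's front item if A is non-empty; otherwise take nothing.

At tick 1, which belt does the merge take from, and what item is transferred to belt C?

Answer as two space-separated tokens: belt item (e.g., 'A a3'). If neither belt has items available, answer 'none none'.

Tick 1: prefer A, take bolt from A; A=[hinge,jar,tile,ingot,urn] B=[fin,axle] C=[bolt]

Answer: A bolt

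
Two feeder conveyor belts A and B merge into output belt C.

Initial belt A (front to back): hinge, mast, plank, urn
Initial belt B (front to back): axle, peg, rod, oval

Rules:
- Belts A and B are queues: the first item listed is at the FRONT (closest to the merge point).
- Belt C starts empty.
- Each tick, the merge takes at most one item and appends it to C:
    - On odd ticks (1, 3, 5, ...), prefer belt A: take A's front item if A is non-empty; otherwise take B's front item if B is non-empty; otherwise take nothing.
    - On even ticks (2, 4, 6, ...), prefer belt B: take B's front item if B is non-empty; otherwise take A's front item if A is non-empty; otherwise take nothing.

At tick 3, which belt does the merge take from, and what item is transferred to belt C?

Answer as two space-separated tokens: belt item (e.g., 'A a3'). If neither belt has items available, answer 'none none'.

Answer: A mast

Derivation:
Tick 1: prefer A, take hinge from A; A=[mast,plank,urn] B=[axle,peg,rod,oval] C=[hinge]
Tick 2: prefer B, take axle from B; A=[mast,plank,urn] B=[peg,rod,oval] C=[hinge,axle]
Tick 3: prefer A, take mast from A; A=[plank,urn] B=[peg,rod,oval] C=[hinge,axle,mast]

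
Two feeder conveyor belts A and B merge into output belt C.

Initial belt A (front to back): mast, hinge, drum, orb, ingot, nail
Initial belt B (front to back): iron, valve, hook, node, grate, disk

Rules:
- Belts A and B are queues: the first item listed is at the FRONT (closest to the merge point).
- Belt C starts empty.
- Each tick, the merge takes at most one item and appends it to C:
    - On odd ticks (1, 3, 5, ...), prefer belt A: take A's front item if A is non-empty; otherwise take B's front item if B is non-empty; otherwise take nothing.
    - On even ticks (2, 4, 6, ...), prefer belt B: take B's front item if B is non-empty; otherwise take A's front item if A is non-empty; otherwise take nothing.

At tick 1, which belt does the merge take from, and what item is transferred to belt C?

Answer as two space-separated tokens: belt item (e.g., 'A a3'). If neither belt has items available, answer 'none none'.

Tick 1: prefer A, take mast from A; A=[hinge,drum,orb,ingot,nail] B=[iron,valve,hook,node,grate,disk] C=[mast]

Answer: A mast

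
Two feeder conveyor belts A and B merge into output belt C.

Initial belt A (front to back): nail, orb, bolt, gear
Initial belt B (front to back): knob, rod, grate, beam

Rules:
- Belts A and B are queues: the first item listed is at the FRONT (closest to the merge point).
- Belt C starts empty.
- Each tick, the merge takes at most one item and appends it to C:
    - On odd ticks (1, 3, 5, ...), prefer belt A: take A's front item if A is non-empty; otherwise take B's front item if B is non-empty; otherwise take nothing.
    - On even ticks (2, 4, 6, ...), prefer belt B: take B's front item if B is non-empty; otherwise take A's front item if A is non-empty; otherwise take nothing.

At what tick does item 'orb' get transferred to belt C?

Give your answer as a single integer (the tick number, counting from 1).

Answer: 3

Derivation:
Tick 1: prefer A, take nail from A; A=[orb,bolt,gear] B=[knob,rod,grate,beam] C=[nail]
Tick 2: prefer B, take knob from B; A=[orb,bolt,gear] B=[rod,grate,beam] C=[nail,knob]
Tick 3: prefer A, take orb from A; A=[bolt,gear] B=[rod,grate,beam] C=[nail,knob,orb]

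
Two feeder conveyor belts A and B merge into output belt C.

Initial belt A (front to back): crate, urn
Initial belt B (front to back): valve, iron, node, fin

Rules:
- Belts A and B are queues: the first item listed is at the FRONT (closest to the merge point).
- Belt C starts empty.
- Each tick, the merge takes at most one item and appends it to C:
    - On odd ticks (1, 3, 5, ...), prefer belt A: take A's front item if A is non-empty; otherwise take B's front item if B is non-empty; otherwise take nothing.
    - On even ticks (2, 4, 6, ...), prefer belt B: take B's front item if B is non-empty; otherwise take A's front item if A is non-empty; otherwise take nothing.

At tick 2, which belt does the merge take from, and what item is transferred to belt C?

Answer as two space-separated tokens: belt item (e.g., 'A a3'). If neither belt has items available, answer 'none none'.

Tick 1: prefer A, take crate from A; A=[urn] B=[valve,iron,node,fin] C=[crate]
Tick 2: prefer B, take valve from B; A=[urn] B=[iron,node,fin] C=[crate,valve]

Answer: B valve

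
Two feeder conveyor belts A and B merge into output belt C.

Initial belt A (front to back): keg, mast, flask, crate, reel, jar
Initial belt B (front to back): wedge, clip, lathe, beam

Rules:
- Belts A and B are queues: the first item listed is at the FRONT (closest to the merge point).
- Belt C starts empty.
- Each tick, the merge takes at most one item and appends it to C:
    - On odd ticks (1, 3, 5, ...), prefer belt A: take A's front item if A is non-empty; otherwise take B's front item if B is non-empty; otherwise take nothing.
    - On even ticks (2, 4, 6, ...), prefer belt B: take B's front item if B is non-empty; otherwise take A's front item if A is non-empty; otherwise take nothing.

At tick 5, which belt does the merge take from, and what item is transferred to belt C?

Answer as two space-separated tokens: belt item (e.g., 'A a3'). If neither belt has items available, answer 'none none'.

Answer: A flask

Derivation:
Tick 1: prefer A, take keg from A; A=[mast,flask,crate,reel,jar] B=[wedge,clip,lathe,beam] C=[keg]
Tick 2: prefer B, take wedge from B; A=[mast,flask,crate,reel,jar] B=[clip,lathe,beam] C=[keg,wedge]
Tick 3: prefer A, take mast from A; A=[flask,crate,reel,jar] B=[clip,lathe,beam] C=[keg,wedge,mast]
Tick 4: prefer B, take clip from B; A=[flask,crate,reel,jar] B=[lathe,beam] C=[keg,wedge,mast,clip]
Tick 5: prefer A, take flask from A; A=[crate,reel,jar] B=[lathe,beam] C=[keg,wedge,mast,clip,flask]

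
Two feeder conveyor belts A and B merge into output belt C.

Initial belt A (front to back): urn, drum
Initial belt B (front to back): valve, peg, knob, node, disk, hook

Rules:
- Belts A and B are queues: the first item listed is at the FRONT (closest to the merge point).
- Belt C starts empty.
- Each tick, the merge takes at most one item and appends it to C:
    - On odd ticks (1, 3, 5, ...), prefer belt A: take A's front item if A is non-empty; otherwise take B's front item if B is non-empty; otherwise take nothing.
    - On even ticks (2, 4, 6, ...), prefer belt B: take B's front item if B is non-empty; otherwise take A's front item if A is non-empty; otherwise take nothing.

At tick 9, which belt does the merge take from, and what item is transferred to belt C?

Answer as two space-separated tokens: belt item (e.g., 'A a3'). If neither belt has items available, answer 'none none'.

Answer: none none

Derivation:
Tick 1: prefer A, take urn from A; A=[drum] B=[valve,peg,knob,node,disk,hook] C=[urn]
Tick 2: prefer B, take valve from B; A=[drum] B=[peg,knob,node,disk,hook] C=[urn,valve]
Tick 3: prefer A, take drum from A; A=[-] B=[peg,knob,node,disk,hook] C=[urn,valve,drum]
Tick 4: prefer B, take peg from B; A=[-] B=[knob,node,disk,hook] C=[urn,valve,drum,peg]
Tick 5: prefer A, take knob from B; A=[-] B=[node,disk,hook] C=[urn,valve,drum,peg,knob]
Tick 6: prefer B, take node from B; A=[-] B=[disk,hook] C=[urn,valve,drum,peg,knob,node]
Tick 7: prefer A, take disk from B; A=[-] B=[hook] C=[urn,valve,drum,peg,knob,node,disk]
Tick 8: prefer B, take hook from B; A=[-] B=[-] C=[urn,valve,drum,peg,knob,node,disk,hook]
Tick 9: prefer A, both empty, nothing taken; A=[-] B=[-] C=[urn,valve,drum,peg,knob,node,disk,hook]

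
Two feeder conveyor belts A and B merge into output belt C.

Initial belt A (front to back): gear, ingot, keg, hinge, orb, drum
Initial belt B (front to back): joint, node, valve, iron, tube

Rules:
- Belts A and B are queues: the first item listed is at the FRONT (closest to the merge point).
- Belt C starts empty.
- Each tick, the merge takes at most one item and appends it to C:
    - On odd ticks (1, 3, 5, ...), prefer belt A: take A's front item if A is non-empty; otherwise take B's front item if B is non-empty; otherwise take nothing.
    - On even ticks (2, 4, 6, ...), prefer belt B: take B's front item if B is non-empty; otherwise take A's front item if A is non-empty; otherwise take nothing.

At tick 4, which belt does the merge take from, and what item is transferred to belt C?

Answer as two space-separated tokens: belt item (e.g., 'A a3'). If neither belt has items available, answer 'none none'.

Answer: B node

Derivation:
Tick 1: prefer A, take gear from A; A=[ingot,keg,hinge,orb,drum] B=[joint,node,valve,iron,tube] C=[gear]
Tick 2: prefer B, take joint from B; A=[ingot,keg,hinge,orb,drum] B=[node,valve,iron,tube] C=[gear,joint]
Tick 3: prefer A, take ingot from A; A=[keg,hinge,orb,drum] B=[node,valve,iron,tube] C=[gear,joint,ingot]
Tick 4: prefer B, take node from B; A=[keg,hinge,orb,drum] B=[valve,iron,tube] C=[gear,joint,ingot,node]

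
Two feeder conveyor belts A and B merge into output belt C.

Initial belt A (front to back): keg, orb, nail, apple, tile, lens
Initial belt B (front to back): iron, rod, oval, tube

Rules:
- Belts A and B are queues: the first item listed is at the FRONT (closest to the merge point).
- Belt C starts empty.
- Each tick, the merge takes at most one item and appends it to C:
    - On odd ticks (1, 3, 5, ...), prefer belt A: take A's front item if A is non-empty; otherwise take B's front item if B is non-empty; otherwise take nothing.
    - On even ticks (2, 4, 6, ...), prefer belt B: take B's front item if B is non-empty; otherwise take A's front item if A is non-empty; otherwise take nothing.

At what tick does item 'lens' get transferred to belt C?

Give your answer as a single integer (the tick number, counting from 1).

Tick 1: prefer A, take keg from A; A=[orb,nail,apple,tile,lens] B=[iron,rod,oval,tube] C=[keg]
Tick 2: prefer B, take iron from B; A=[orb,nail,apple,tile,lens] B=[rod,oval,tube] C=[keg,iron]
Tick 3: prefer A, take orb from A; A=[nail,apple,tile,lens] B=[rod,oval,tube] C=[keg,iron,orb]
Tick 4: prefer B, take rod from B; A=[nail,apple,tile,lens] B=[oval,tube] C=[keg,iron,orb,rod]
Tick 5: prefer A, take nail from A; A=[apple,tile,lens] B=[oval,tube] C=[keg,iron,orb,rod,nail]
Tick 6: prefer B, take oval from B; A=[apple,tile,lens] B=[tube] C=[keg,iron,orb,rod,nail,oval]
Tick 7: prefer A, take apple from A; A=[tile,lens] B=[tube] C=[keg,iron,orb,rod,nail,oval,apple]
Tick 8: prefer B, take tube from B; A=[tile,lens] B=[-] C=[keg,iron,orb,rod,nail,oval,apple,tube]
Tick 9: prefer A, take tile from A; A=[lens] B=[-] C=[keg,iron,orb,rod,nail,oval,apple,tube,tile]
Tick 10: prefer B, take lens from A; A=[-] B=[-] C=[keg,iron,orb,rod,nail,oval,apple,tube,tile,lens]

Answer: 10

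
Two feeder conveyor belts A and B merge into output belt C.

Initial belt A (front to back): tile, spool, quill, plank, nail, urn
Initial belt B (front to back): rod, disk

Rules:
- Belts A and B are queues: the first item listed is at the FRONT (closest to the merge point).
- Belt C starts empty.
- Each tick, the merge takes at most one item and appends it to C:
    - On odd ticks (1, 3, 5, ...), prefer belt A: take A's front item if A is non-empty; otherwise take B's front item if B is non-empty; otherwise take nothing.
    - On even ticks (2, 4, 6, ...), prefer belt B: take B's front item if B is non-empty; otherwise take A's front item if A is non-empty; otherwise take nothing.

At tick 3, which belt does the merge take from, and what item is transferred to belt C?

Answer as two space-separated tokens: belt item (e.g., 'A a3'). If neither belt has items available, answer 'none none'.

Tick 1: prefer A, take tile from A; A=[spool,quill,plank,nail,urn] B=[rod,disk] C=[tile]
Tick 2: prefer B, take rod from B; A=[spool,quill,plank,nail,urn] B=[disk] C=[tile,rod]
Tick 3: prefer A, take spool from A; A=[quill,plank,nail,urn] B=[disk] C=[tile,rod,spool]

Answer: A spool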